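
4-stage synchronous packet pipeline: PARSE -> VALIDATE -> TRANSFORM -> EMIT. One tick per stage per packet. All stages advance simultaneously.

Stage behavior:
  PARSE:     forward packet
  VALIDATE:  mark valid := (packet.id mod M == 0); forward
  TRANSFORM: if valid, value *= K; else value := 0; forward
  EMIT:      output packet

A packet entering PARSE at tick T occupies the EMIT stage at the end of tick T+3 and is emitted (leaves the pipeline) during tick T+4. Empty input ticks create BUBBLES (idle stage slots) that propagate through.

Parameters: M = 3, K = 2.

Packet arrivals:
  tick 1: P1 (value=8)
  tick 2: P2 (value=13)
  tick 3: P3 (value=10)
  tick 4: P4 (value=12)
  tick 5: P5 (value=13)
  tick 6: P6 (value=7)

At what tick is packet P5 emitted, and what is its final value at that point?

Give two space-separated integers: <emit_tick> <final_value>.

Tick 1: [PARSE:P1(v=8,ok=F), VALIDATE:-, TRANSFORM:-, EMIT:-] out:-; in:P1
Tick 2: [PARSE:P2(v=13,ok=F), VALIDATE:P1(v=8,ok=F), TRANSFORM:-, EMIT:-] out:-; in:P2
Tick 3: [PARSE:P3(v=10,ok=F), VALIDATE:P2(v=13,ok=F), TRANSFORM:P1(v=0,ok=F), EMIT:-] out:-; in:P3
Tick 4: [PARSE:P4(v=12,ok=F), VALIDATE:P3(v=10,ok=T), TRANSFORM:P2(v=0,ok=F), EMIT:P1(v=0,ok=F)] out:-; in:P4
Tick 5: [PARSE:P5(v=13,ok=F), VALIDATE:P4(v=12,ok=F), TRANSFORM:P3(v=20,ok=T), EMIT:P2(v=0,ok=F)] out:P1(v=0); in:P5
Tick 6: [PARSE:P6(v=7,ok=F), VALIDATE:P5(v=13,ok=F), TRANSFORM:P4(v=0,ok=F), EMIT:P3(v=20,ok=T)] out:P2(v=0); in:P6
Tick 7: [PARSE:-, VALIDATE:P6(v=7,ok=T), TRANSFORM:P5(v=0,ok=F), EMIT:P4(v=0,ok=F)] out:P3(v=20); in:-
Tick 8: [PARSE:-, VALIDATE:-, TRANSFORM:P6(v=14,ok=T), EMIT:P5(v=0,ok=F)] out:P4(v=0); in:-
Tick 9: [PARSE:-, VALIDATE:-, TRANSFORM:-, EMIT:P6(v=14,ok=T)] out:P5(v=0); in:-
Tick 10: [PARSE:-, VALIDATE:-, TRANSFORM:-, EMIT:-] out:P6(v=14); in:-
P5: arrives tick 5, valid=False (id=5, id%3=2), emit tick 9, final value 0

Answer: 9 0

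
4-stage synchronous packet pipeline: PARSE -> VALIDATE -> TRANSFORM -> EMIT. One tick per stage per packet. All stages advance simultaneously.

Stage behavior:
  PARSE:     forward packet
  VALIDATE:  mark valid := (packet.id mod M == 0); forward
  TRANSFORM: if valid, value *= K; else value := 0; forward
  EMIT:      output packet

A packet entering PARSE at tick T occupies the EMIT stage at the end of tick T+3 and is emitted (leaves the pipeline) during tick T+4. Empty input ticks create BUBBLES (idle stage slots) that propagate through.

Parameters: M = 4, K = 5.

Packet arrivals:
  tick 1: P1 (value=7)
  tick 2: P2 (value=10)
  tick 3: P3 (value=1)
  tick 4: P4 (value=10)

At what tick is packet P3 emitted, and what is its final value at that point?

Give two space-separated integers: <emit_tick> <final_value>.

Answer: 7 0

Derivation:
Tick 1: [PARSE:P1(v=7,ok=F), VALIDATE:-, TRANSFORM:-, EMIT:-] out:-; in:P1
Tick 2: [PARSE:P2(v=10,ok=F), VALIDATE:P1(v=7,ok=F), TRANSFORM:-, EMIT:-] out:-; in:P2
Tick 3: [PARSE:P3(v=1,ok=F), VALIDATE:P2(v=10,ok=F), TRANSFORM:P1(v=0,ok=F), EMIT:-] out:-; in:P3
Tick 4: [PARSE:P4(v=10,ok=F), VALIDATE:P3(v=1,ok=F), TRANSFORM:P2(v=0,ok=F), EMIT:P1(v=0,ok=F)] out:-; in:P4
Tick 5: [PARSE:-, VALIDATE:P4(v=10,ok=T), TRANSFORM:P3(v=0,ok=F), EMIT:P2(v=0,ok=F)] out:P1(v=0); in:-
Tick 6: [PARSE:-, VALIDATE:-, TRANSFORM:P4(v=50,ok=T), EMIT:P3(v=0,ok=F)] out:P2(v=0); in:-
Tick 7: [PARSE:-, VALIDATE:-, TRANSFORM:-, EMIT:P4(v=50,ok=T)] out:P3(v=0); in:-
Tick 8: [PARSE:-, VALIDATE:-, TRANSFORM:-, EMIT:-] out:P4(v=50); in:-
P3: arrives tick 3, valid=False (id=3, id%4=3), emit tick 7, final value 0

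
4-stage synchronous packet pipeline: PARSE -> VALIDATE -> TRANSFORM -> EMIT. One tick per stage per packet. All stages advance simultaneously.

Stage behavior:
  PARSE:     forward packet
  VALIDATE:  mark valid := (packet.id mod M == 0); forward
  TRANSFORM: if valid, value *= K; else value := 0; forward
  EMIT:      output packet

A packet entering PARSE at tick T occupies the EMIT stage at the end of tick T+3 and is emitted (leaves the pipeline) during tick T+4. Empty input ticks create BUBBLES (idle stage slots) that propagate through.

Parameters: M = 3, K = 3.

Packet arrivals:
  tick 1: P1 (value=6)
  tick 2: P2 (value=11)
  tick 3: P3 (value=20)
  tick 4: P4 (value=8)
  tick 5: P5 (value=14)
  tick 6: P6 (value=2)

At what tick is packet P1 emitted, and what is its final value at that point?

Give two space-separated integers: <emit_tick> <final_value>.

Answer: 5 0

Derivation:
Tick 1: [PARSE:P1(v=6,ok=F), VALIDATE:-, TRANSFORM:-, EMIT:-] out:-; in:P1
Tick 2: [PARSE:P2(v=11,ok=F), VALIDATE:P1(v=6,ok=F), TRANSFORM:-, EMIT:-] out:-; in:P2
Tick 3: [PARSE:P3(v=20,ok=F), VALIDATE:P2(v=11,ok=F), TRANSFORM:P1(v=0,ok=F), EMIT:-] out:-; in:P3
Tick 4: [PARSE:P4(v=8,ok=F), VALIDATE:P3(v=20,ok=T), TRANSFORM:P2(v=0,ok=F), EMIT:P1(v=0,ok=F)] out:-; in:P4
Tick 5: [PARSE:P5(v=14,ok=F), VALIDATE:P4(v=8,ok=F), TRANSFORM:P3(v=60,ok=T), EMIT:P2(v=0,ok=F)] out:P1(v=0); in:P5
Tick 6: [PARSE:P6(v=2,ok=F), VALIDATE:P5(v=14,ok=F), TRANSFORM:P4(v=0,ok=F), EMIT:P3(v=60,ok=T)] out:P2(v=0); in:P6
Tick 7: [PARSE:-, VALIDATE:P6(v=2,ok=T), TRANSFORM:P5(v=0,ok=F), EMIT:P4(v=0,ok=F)] out:P3(v=60); in:-
Tick 8: [PARSE:-, VALIDATE:-, TRANSFORM:P6(v=6,ok=T), EMIT:P5(v=0,ok=F)] out:P4(v=0); in:-
Tick 9: [PARSE:-, VALIDATE:-, TRANSFORM:-, EMIT:P6(v=6,ok=T)] out:P5(v=0); in:-
Tick 10: [PARSE:-, VALIDATE:-, TRANSFORM:-, EMIT:-] out:P6(v=6); in:-
P1: arrives tick 1, valid=False (id=1, id%3=1), emit tick 5, final value 0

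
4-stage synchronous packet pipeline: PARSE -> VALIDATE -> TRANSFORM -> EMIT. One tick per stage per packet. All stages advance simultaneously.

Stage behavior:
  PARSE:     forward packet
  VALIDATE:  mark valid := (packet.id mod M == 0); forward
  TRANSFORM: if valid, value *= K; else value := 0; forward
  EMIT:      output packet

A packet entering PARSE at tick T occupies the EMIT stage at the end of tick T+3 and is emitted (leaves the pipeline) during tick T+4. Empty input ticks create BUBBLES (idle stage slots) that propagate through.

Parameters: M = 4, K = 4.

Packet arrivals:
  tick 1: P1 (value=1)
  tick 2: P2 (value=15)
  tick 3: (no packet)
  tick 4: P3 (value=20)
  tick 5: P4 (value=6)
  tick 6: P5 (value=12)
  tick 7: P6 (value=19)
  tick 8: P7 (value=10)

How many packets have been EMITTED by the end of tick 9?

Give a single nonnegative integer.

Tick 1: [PARSE:P1(v=1,ok=F), VALIDATE:-, TRANSFORM:-, EMIT:-] out:-; in:P1
Tick 2: [PARSE:P2(v=15,ok=F), VALIDATE:P1(v=1,ok=F), TRANSFORM:-, EMIT:-] out:-; in:P2
Tick 3: [PARSE:-, VALIDATE:P2(v=15,ok=F), TRANSFORM:P1(v=0,ok=F), EMIT:-] out:-; in:-
Tick 4: [PARSE:P3(v=20,ok=F), VALIDATE:-, TRANSFORM:P2(v=0,ok=F), EMIT:P1(v=0,ok=F)] out:-; in:P3
Tick 5: [PARSE:P4(v=6,ok=F), VALIDATE:P3(v=20,ok=F), TRANSFORM:-, EMIT:P2(v=0,ok=F)] out:P1(v=0); in:P4
Tick 6: [PARSE:P5(v=12,ok=F), VALIDATE:P4(v=6,ok=T), TRANSFORM:P3(v=0,ok=F), EMIT:-] out:P2(v=0); in:P5
Tick 7: [PARSE:P6(v=19,ok=F), VALIDATE:P5(v=12,ok=F), TRANSFORM:P4(v=24,ok=T), EMIT:P3(v=0,ok=F)] out:-; in:P6
Tick 8: [PARSE:P7(v=10,ok=F), VALIDATE:P6(v=19,ok=F), TRANSFORM:P5(v=0,ok=F), EMIT:P4(v=24,ok=T)] out:P3(v=0); in:P7
Tick 9: [PARSE:-, VALIDATE:P7(v=10,ok=F), TRANSFORM:P6(v=0,ok=F), EMIT:P5(v=0,ok=F)] out:P4(v=24); in:-
Emitted by tick 9: ['P1', 'P2', 'P3', 'P4']

Answer: 4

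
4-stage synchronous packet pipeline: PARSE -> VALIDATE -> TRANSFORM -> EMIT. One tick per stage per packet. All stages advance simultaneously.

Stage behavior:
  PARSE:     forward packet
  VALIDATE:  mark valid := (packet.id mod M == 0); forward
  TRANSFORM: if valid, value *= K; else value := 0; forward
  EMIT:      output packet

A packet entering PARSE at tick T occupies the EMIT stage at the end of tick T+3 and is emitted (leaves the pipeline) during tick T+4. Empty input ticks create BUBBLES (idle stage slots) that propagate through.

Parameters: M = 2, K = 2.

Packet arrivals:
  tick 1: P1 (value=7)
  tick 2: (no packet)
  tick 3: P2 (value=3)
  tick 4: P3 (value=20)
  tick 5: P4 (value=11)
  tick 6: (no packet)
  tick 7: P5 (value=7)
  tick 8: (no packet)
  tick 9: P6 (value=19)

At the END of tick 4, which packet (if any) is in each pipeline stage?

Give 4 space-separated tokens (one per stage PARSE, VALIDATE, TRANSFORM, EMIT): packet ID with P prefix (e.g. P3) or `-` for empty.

Answer: P3 P2 - P1

Derivation:
Tick 1: [PARSE:P1(v=7,ok=F), VALIDATE:-, TRANSFORM:-, EMIT:-] out:-; in:P1
Tick 2: [PARSE:-, VALIDATE:P1(v=7,ok=F), TRANSFORM:-, EMIT:-] out:-; in:-
Tick 3: [PARSE:P2(v=3,ok=F), VALIDATE:-, TRANSFORM:P1(v=0,ok=F), EMIT:-] out:-; in:P2
Tick 4: [PARSE:P3(v=20,ok=F), VALIDATE:P2(v=3,ok=T), TRANSFORM:-, EMIT:P1(v=0,ok=F)] out:-; in:P3
At end of tick 4: ['P3', 'P2', '-', 'P1']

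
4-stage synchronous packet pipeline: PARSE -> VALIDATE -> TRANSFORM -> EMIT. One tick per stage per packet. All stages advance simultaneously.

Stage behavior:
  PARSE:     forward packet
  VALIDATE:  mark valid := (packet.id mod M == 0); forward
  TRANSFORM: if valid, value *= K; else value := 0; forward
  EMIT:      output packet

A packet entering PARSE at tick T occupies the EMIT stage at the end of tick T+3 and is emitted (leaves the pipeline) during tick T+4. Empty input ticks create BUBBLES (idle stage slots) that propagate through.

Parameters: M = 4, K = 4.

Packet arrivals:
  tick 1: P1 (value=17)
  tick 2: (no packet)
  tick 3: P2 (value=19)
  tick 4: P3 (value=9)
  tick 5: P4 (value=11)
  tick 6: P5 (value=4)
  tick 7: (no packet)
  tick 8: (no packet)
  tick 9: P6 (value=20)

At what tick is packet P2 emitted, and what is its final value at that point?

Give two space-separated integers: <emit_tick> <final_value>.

Answer: 7 0

Derivation:
Tick 1: [PARSE:P1(v=17,ok=F), VALIDATE:-, TRANSFORM:-, EMIT:-] out:-; in:P1
Tick 2: [PARSE:-, VALIDATE:P1(v=17,ok=F), TRANSFORM:-, EMIT:-] out:-; in:-
Tick 3: [PARSE:P2(v=19,ok=F), VALIDATE:-, TRANSFORM:P1(v=0,ok=F), EMIT:-] out:-; in:P2
Tick 4: [PARSE:P3(v=9,ok=F), VALIDATE:P2(v=19,ok=F), TRANSFORM:-, EMIT:P1(v=0,ok=F)] out:-; in:P3
Tick 5: [PARSE:P4(v=11,ok=F), VALIDATE:P3(v=9,ok=F), TRANSFORM:P2(v=0,ok=F), EMIT:-] out:P1(v=0); in:P4
Tick 6: [PARSE:P5(v=4,ok=F), VALIDATE:P4(v=11,ok=T), TRANSFORM:P3(v=0,ok=F), EMIT:P2(v=0,ok=F)] out:-; in:P5
Tick 7: [PARSE:-, VALIDATE:P5(v=4,ok=F), TRANSFORM:P4(v=44,ok=T), EMIT:P3(v=0,ok=F)] out:P2(v=0); in:-
Tick 8: [PARSE:-, VALIDATE:-, TRANSFORM:P5(v=0,ok=F), EMIT:P4(v=44,ok=T)] out:P3(v=0); in:-
Tick 9: [PARSE:P6(v=20,ok=F), VALIDATE:-, TRANSFORM:-, EMIT:P5(v=0,ok=F)] out:P4(v=44); in:P6
Tick 10: [PARSE:-, VALIDATE:P6(v=20,ok=F), TRANSFORM:-, EMIT:-] out:P5(v=0); in:-
Tick 11: [PARSE:-, VALIDATE:-, TRANSFORM:P6(v=0,ok=F), EMIT:-] out:-; in:-
Tick 12: [PARSE:-, VALIDATE:-, TRANSFORM:-, EMIT:P6(v=0,ok=F)] out:-; in:-
Tick 13: [PARSE:-, VALIDATE:-, TRANSFORM:-, EMIT:-] out:P6(v=0); in:-
P2: arrives tick 3, valid=False (id=2, id%4=2), emit tick 7, final value 0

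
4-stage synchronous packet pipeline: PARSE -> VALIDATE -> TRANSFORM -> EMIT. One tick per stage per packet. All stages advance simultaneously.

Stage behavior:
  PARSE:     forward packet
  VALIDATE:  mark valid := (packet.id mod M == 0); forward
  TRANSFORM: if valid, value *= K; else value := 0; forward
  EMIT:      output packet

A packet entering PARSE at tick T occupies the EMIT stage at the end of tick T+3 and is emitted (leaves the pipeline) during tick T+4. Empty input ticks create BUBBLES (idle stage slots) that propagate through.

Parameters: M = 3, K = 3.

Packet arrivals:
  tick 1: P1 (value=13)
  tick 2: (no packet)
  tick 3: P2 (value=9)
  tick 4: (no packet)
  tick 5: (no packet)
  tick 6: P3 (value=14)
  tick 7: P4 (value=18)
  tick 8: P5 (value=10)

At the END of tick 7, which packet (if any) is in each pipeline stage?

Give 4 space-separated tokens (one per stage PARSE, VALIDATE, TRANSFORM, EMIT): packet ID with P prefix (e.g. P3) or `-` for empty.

Answer: P4 P3 - -

Derivation:
Tick 1: [PARSE:P1(v=13,ok=F), VALIDATE:-, TRANSFORM:-, EMIT:-] out:-; in:P1
Tick 2: [PARSE:-, VALIDATE:P1(v=13,ok=F), TRANSFORM:-, EMIT:-] out:-; in:-
Tick 3: [PARSE:P2(v=9,ok=F), VALIDATE:-, TRANSFORM:P1(v=0,ok=F), EMIT:-] out:-; in:P2
Tick 4: [PARSE:-, VALIDATE:P2(v=9,ok=F), TRANSFORM:-, EMIT:P1(v=0,ok=F)] out:-; in:-
Tick 5: [PARSE:-, VALIDATE:-, TRANSFORM:P2(v=0,ok=F), EMIT:-] out:P1(v=0); in:-
Tick 6: [PARSE:P3(v=14,ok=F), VALIDATE:-, TRANSFORM:-, EMIT:P2(v=0,ok=F)] out:-; in:P3
Tick 7: [PARSE:P4(v=18,ok=F), VALIDATE:P3(v=14,ok=T), TRANSFORM:-, EMIT:-] out:P2(v=0); in:P4
At end of tick 7: ['P4', 'P3', '-', '-']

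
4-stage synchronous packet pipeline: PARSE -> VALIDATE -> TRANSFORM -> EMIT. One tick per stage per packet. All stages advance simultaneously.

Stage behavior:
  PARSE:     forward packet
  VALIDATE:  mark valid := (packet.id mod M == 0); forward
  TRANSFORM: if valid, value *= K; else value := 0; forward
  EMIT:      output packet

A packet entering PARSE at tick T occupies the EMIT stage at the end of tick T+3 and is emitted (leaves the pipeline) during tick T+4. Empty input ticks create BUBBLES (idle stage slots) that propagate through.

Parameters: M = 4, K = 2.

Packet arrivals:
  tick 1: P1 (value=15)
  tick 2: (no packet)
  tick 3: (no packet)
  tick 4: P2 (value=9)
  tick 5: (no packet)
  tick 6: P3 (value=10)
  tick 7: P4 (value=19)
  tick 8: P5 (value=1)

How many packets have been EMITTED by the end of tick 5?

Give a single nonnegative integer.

Answer: 1

Derivation:
Tick 1: [PARSE:P1(v=15,ok=F), VALIDATE:-, TRANSFORM:-, EMIT:-] out:-; in:P1
Tick 2: [PARSE:-, VALIDATE:P1(v=15,ok=F), TRANSFORM:-, EMIT:-] out:-; in:-
Tick 3: [PARSE:-, VALIDATE:-, TRANSFORM:P1(v=0,ok=F), EMIT:-] out:-; in:-
Tick 4: [PARSE:P2(v=9,ok=F), VALIDATE:-, TRANSFORM:-, EMIT:P1(v=0,ok=F)] out:-; in:P2
Tick 5: [PARSE:-, VALIDATE:P2(v=9,ok=F), TRANSFORM:-, EMIT:-] out:P1(v=0); in:-
Emitted by tick 5: ['P1']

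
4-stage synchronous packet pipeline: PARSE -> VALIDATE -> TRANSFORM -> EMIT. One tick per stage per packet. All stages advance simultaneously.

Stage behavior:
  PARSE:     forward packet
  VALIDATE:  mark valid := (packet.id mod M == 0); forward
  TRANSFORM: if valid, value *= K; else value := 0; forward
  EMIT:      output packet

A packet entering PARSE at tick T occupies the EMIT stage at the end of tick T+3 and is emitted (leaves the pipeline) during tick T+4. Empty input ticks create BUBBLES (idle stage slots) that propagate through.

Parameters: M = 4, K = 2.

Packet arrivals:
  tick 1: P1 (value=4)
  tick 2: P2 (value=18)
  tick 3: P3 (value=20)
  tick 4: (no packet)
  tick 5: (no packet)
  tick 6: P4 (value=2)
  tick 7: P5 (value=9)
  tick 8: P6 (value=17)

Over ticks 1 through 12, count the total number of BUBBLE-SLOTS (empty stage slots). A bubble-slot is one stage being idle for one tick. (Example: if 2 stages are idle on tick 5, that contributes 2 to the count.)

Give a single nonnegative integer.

Answer: 24

Derivation:
Tick 1: [PARSE:P1(v=4,ok=F), VALIDATE:-, TRANSFORM:-, EMIT:-] out:-; bubbles=3
Tick 2: [PARSE:P2(v=18,ok=F), VALIDATE:P1(v=4,ok=F), TRANSFORM:-, EMIT:-] out:-; bubbles=2
Tick 3: [PARSE:P3(v=20,ok=F), VALIDATE:P2(v=18,ok=F), TRANSFORM:P1(v=0,ok=F), EMIT:-] out:-; bubbles=1
Tick 4: [PARSE:-, VALIDATE:P3(v=20,ok=F), TRANSFORM:P2(v=0,ok=F), EMIT:P1(v=0,ok=F)] out:-; bubbles=1
Tick 5: [PARSE:-, VALIDATE:-, TRANSFORM:P3(v=0,ok=F), EMIT:P2(v=0,ok=F)] out:P1(v=0); bubbles=2
Tick 6: [PARSE:P4(v=2,ok=F), VALIDATE:-, TRANSFORM:-, EMIT:P3(v=0,ok=F)] out:P2(v=0); bubbles=2
Tick 7: [PARSE:P5(v=9,ok=F), VALIDATE:P4(v=2,ok=T), TRANSFORM:-, EMIT:-] out:P3(v=0); bubbles=2
Tick 8: [PARSE:P6(v=17,ok=F), VALIDATE:P5(v=9,ok=F), TRANSFORM:P4(v=4,ok=T), EMIT:-] out:-; bubbles=1
Tick 9: [PARSE:-, VALIDATE:P6(v=17,ok=F), TRANSFORM:P5(v=0,ok=F), EMIT:P4(v=4,ok=T)] out:-; bubbles=1
Tick 10: [PARSE:-, VALIDATE:-, TRANSFORM:P6(v=0,ok=F), EMIT:P5(v=0,ok=F)] out:P4(v=4); bubbles=2
Tick 11: [PARSE:-, VALIDATE:-, TRANSFORM:-, EMIT:P6(v=0,ok=F)] out:P5(v=0); bubbles=3
Tick 12: [PARSE:-, VALIDATE:-, TRANSFORM:-, EMIT:-] out:P6(v=0); bubbles=4
Total bubble-slots: 24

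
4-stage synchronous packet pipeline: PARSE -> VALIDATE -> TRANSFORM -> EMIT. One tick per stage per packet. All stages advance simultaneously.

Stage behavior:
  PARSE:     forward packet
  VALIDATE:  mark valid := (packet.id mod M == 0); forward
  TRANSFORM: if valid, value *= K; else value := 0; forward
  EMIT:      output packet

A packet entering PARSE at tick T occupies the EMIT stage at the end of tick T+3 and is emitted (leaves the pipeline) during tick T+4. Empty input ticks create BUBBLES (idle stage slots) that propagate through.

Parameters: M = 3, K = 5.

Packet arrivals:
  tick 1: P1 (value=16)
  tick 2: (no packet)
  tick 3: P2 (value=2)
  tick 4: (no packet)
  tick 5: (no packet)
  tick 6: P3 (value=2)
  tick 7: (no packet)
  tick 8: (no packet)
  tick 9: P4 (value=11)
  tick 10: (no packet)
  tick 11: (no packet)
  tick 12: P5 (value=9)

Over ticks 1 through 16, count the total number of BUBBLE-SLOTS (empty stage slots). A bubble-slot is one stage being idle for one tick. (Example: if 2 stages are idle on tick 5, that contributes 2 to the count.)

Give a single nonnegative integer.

Answer: 44

Derivation:
Tick 1: [PARSE:P1(v=16,ok=F), VALIDATE:-, TRANSFORM:-, EMIT:-] out:-; bubbles=3
Tick 2: [PARSE:-, VALIDATE:P1(v=16,ok=F), TRANSFORM:-, EMIT:-] out:-; bubbles=3
Tick 3: [PARSE:P2(v=2,ok=F), VALIDATE:-, TRANSFORM:P1(v=0,ok=F), EMIT:-] out:-; bubbles=2
Tick 4: [PARSE:-, VALIDATE:P2(v=2,ok=F), TRANSFORM:-, EMIT:P1(v=0,ok=F)] out:-; bubbles=2
Tick 5: [PARSE:-, VALIDATE:-, TRANSFORM:P2(v=0,ok=F), EMIT:-] out:P1(v=0); bubbles=3
Tick 6: [PARSE:P3(v=2,ok=F), VALIDATE:-, TRANSFORM:-, EMIT:P2(v=0,ok=F)] out:-; bubbles=2
Tick 7: [PARSE:-, VALIDATE:P3(v=2,ok=T), TRANSFORM:-, EMIT:-] out:P2(v=0); bubbles=3
Tick 8: [PARSE:-, VALIDATE:-, TRANSFORM:P3(v=10,ok=T), EMIT:-] out:-; bubbles=3
Tick 9: [PARSE:P4(v=11,ok=F), VALIDATE:-, TRANSFORM:-, EMIT:P3(v=10,ok=T)] out:-; bubbles=2
Tick 10: [PARSE:-, VALIDATE:P4(v=11,ok=F), TRANSFORM:-, EMIT:-] out:P3(v=10); bubbles=3
Tick 11: [PARSE:-, VALIDATE:-, TRANSFORM:P4(v=0,ok=F), EMIT:-] out:-; bubbles=3
Tick 12: [PARSE:P5(v=9,ok=F), VALIDATE:-, TRANSFORM:-, EMIT:P4(v=0,ok=F)] out:-; bubbles=2
Tick 13: [PARSE:-, VALIDATE:P5(v=9,ok=F), TRANSFORM:-, EMIT:-] out:P4(v=0); bubbles=3
Tick 14: [PARSE:-, VALIDATE:-, TRANSFORM:P5(v=0,ok=F), EMIT:-] out:-; bubbles=3
Tick 15: [PARSE:-, VALIDATE:-, TRANSFORM:-, EMIT:P5(v=0,ok=F)] out:-; bubbles=3
Tick 16: [PARSE:-, VALIDATE:-, TRANSFORM:-, EMIT:-] out:P5(v=0); bubbles=4
Total bubble-slots: 44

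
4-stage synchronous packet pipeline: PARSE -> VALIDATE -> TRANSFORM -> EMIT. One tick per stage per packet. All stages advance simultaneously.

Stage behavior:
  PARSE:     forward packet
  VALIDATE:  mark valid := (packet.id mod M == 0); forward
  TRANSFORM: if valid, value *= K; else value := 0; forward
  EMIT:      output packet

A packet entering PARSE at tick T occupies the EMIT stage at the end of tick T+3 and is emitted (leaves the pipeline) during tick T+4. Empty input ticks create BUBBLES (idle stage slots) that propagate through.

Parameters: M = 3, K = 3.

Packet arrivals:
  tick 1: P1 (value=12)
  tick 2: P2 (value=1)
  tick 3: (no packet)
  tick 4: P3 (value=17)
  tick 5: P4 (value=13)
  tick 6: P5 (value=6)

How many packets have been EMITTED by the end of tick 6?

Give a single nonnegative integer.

Answer: 2

Derivation:
Tick 1: [PARSE:P1(v=12,ok=F), VALIDATE:-, TRANSFORM:-, EMIT:-] out:-; in:P1
Tick 2: [PARSE:P2(v=1,ok=F), VALIDATE:P1(v=12,ok=F), TRANSFORM:-, EMIT:-] out:-; in:P2
Tick 3: [PARSE:-, VALIDATE:P2(v=1,ok=F), TRANSFORM:P1(v=0,ok=F), EMIT:-] out:-; in:-
Tick 4: [PARSE:P3(v=17,ok=F), VALIDATE:-, TRANSFORM:P2(v=0,ok=F), EMIT:P1(v=0,ok=F)] out:-; in:P3
Tick 5: [PARSE:P4(v=13,ok=F), VALIDATE:P3(v=17,ok=T), TRANSFORM:-, EMIT:P2(v=0,ok=F)] out:P1(v=0); in:P4
Tick 6: [PARSE:P5(v=6,ok=F), VALIDATE:P4(v=13,ok=F), TRANSFORM:P3(v=51,ok=T), EMIT:-] out:P2(v=0); in:P5
Emitted by tick 6: ['P1', 'P2']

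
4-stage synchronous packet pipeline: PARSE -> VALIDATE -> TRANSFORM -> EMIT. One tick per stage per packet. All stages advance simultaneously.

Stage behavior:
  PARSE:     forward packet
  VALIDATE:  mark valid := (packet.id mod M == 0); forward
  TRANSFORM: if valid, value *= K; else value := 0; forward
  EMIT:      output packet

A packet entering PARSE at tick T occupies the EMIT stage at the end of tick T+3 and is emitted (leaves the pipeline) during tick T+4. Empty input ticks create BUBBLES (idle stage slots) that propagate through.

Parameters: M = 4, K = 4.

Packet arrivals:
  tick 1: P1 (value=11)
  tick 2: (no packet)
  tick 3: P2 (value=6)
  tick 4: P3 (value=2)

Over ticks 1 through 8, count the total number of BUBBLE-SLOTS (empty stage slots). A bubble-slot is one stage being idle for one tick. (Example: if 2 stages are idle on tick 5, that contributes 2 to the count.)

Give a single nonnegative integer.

Answer: 20

Derivation:
Tick 1: [PARSE:P1(v=11,ok=F), VALIDATE:-, TRANSFORM:-, EMIT:-] out:-; bubbles=3
Tick 2: [PARSE:-, VALIDATE:P1(v=11,ok=F), TRANSFORM:-, EMIT:-] out:-; bubbles=3
Tick 3: [PARSE:P2(v=6,ok=F), VALIDATE:-, TRANSFORM:P1(v=0,ok=F), EMIT:-] out:-; bubbles=2
Tick 4: [PARSE:P3(v=2,ok=F), VALIDATE:P2(v=6,ok=F), TRANSFORM:-, EMIT:P1(v=0,ok=F)] out:-; bubbles=1
Tick 5: [PARSE:-, VALIDATE:P3(v=2,ok=F), TRANSFORM:P2(v=0,ok=F), EMIT:-] out:P1(v=0); bubbles=2
Tick 6: [PARSE:-, VALIDATE:-, TRANSFORM:P3(v=0,ok=F), EMIT:P2(v=0,ok=F)] out:-; bubbles=2
Tick 7: [PARSE:-, VALIDATE:-, TRANSFORM:-, EMIT:P3(v=0,ok=F)] out:P2(v=0); bubbles=3
Tick 8: [PARSE:-, VALIDATE:-, TRANSFORM:-, EMIT:-] out:P3(v=0); bubbles=4
Total bubble-slots: 20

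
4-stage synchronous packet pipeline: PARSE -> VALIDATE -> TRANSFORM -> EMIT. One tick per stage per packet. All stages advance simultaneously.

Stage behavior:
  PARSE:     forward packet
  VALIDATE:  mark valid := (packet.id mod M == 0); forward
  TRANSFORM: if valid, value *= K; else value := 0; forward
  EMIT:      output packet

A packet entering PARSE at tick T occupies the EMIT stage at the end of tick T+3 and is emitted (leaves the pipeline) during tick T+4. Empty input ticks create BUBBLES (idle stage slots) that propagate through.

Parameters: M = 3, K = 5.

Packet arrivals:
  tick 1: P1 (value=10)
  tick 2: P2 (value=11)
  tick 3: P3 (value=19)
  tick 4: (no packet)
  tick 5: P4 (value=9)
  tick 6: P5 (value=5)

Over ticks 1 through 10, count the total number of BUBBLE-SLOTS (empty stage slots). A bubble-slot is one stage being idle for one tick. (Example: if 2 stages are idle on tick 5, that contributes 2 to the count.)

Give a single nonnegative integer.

Tick 1: [PARSE:P1(v=10,ok=F), VALIDATE:-, TRANSFORM:-, EMIT:-] out:-; bubbles=3
Tick 2: [PARSE:P2(v=11,ok=F), VALIDATE:P1(v=10,ok=F), TRANSFORM:-, EMIT:-] out:-; bubbles=2
Tick 3: [PARSE:P3(v=19,ok=F), VALIDATE:P2(v=11,ok=F), TRANSFORM:P1(v=0,ok=F), EMIT:-] out:-; bubbles=1
Tick 4: [PARSE:-, VALIDATE:P3(v=19,ok=T), TRANSFORM:P2(v=0,ok=F), EMIT:P1(v=0,ok=F)] out:-; bubbles=1
Tick 5: [PARSE:P4(v=9,ok=F), VALIDATE:-, TRANSFORM:P3(v=95,ok=T), EMIT:P2(v=0,ok=F)] out:P1(v=0); bubbles=1
Tick 6: [PARSE:P5(v=5,ok=F), VALIDATE:P4(v=9,ok=F), TRANSFORM:-, EMIT:P3(v=95,ok=T)] out:P2(v=0); bubbles=1
Tick 7: [PARSE:-, VALIDATE:P5(v=5,ok=F), TRANSFORM:P4(v=0,ok=F), EMIT:-] out:P3(v=95); bubbles=2
Tick 8: [PARSE:-, VALIDATE:-, TRANSFORM:P5(v=0,ok=F), EMIT:P4(v=0,ok=F)] out:-; bubbles=2
Tick 9: [PARSE:-, VALIDATE:-, TRANSFORM:-, EMIT:P5(v=0,ok=F)] out:P4(v=0); bubbles=3
Tick 10: [PARSE:-, VALIDATE:-, TRANSFORM:-, EMIT:-] out:P5(v=0); bubbles=4
Total bubble-slots: 20

Answer: 20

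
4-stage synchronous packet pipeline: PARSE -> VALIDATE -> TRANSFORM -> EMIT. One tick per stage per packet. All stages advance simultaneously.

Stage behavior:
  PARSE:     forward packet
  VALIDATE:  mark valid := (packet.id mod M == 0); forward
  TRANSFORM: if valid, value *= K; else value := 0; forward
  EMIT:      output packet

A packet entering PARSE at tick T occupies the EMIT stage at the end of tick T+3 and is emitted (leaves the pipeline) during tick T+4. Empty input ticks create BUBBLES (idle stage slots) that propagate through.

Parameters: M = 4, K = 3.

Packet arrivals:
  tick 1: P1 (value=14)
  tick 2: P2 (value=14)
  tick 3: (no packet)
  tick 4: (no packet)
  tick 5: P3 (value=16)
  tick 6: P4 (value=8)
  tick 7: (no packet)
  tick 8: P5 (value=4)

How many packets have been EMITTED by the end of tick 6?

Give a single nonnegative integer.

Answer: 2

Derivation:
Tick 1: [PARSE:P1(v=14,ok=F), VALIDATE:-, TRANSFORM:-, EMIT:-] out:-; in:P1
Tick 2: [PARSE:P2(v=14,ok=F), VALIDATE:P1(v=14,ok=F), TRANSFORM:-, EMIT:-] out:-; in:P2
Tick 3: [PARSE:-, VALIDATE:P2(v=14,ok=F), TRANSFORM:P1(v=0,ok=F), EMIT:-] out:-; in:-
Tick 4: [PARSE:-, VALIDATE:-, TRANSFORM:P2(v=0,ok=F), EMIT:P1(v=0,ok=F)] out:-; in:-
Tick 5: [PARSE:P3(v=16,ok=F), VALIDATE:-, TRANSFORM:-, EMIT:P2(v=0,ok=F)] out:P1(v=0); in:P3
Tick 6: [PARSE:P4(v=8,ok=F), VALIDATE:P3(v=16,ok=F), TRANSFORM:-, EMIT:-] out:P2(v=0); in:P4
Emitted by tick 6: ['P1', 'P2']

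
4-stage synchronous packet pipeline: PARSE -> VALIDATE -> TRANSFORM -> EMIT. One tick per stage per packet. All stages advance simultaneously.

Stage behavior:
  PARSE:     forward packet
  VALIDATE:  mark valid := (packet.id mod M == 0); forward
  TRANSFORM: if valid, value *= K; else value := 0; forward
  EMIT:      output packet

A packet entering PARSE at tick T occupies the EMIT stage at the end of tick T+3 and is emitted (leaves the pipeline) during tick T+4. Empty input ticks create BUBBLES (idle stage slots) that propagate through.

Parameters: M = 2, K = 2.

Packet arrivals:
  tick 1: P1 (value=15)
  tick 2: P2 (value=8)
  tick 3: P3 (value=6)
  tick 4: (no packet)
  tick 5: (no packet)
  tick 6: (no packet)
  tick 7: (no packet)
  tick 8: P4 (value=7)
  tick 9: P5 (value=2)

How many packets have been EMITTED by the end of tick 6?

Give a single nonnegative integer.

Answer: 2

Derivation:
Tick 1: [PARSE:P1(v=15,ok=F), VALIDATE:-, TRANSFORM:-, EMIT:-] out:-; in:P1
Tick 2: [PARSE:P2(v=8,ok=F), VALIDATE:P1(v=15,ok=F), TRANSFORM:-, EMIT:-] out:-; in:P2
Tick 3: [PARSE:P3(v=6,ok=F), VALIDATE:P2(v=8,ok=T), TRANSFORM:P1(v=0,ok=F), EMIT:-] out:-; in:P3
Tick 4: [PARSE:-, VALIDATE:P3(v=6,ok=F), TRANSFORM:P2(v=16,ok=T), EMIT:P1(v=0,ok=F)] out:-; in:-
Tick 5: [PARSE:-, VALIDATE:-, TRANSFORM:P3(v=0,ok=F), EMIT:P2(v=16,ok=T)] out:P1(v=0); in:-
Tick 6: [PARSE:-, VALIDATE:-, TRANSFORM:-, EMIT:P3(v=0,ok=F)] out:P2(v=16); in:-
Emitted by tick 6: ['P1', 'P2']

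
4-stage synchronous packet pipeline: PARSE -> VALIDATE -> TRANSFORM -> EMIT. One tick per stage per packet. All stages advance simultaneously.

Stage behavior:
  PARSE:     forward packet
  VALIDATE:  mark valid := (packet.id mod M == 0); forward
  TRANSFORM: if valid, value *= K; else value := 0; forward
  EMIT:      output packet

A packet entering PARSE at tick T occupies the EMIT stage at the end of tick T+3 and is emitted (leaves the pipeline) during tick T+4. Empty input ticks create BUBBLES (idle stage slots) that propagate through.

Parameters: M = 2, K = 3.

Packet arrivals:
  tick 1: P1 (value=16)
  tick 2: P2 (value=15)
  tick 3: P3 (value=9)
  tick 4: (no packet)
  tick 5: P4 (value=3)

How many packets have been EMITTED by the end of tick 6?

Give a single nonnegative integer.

Answer: 2

Derivation:
Tick 1: [PARSE:P1(v=16,ok=F), VALIDATE:-, TRANSFORM:-, EMIT:-] out:-; in:P1
Tick 2: [PARSE:P2(v=15,ok=F), VALIDATE:P1(v=16,ok=F), TRANSFORM:-, EMIT:-] out:-; in:P2
Tick 3: [PARSE:P3(v=9,ok=F), VALIDATE:P2(v=15,ok=T), TRANSFORM:P1(v=0,ok=F), EMIT:-] out:-; in:P3
Tick 4: [PARSE:-, VALIDATE:P3(v=9,ok=F), TRANSFORM:P2(v=45,ok=T), EMIT:P1(v=0,ok=F)] out:-; in:-
Tick 5: [PARSE:P4(v=3,ok=F), VALIDATE:-, TRANSFORM:P3(v=0,ok=F), EMIT:P2(v=45,ok=T)] out:P1(v=0); in:P4
Tick 6: [PARSE:-, VALIDATE:P4(v=3,ok=T), TRANSFORM:-, EMIT:P3(v=0,ok=F)] out:P2(v=45); in:-
Emitted by tick 6: ['P1', 'P2']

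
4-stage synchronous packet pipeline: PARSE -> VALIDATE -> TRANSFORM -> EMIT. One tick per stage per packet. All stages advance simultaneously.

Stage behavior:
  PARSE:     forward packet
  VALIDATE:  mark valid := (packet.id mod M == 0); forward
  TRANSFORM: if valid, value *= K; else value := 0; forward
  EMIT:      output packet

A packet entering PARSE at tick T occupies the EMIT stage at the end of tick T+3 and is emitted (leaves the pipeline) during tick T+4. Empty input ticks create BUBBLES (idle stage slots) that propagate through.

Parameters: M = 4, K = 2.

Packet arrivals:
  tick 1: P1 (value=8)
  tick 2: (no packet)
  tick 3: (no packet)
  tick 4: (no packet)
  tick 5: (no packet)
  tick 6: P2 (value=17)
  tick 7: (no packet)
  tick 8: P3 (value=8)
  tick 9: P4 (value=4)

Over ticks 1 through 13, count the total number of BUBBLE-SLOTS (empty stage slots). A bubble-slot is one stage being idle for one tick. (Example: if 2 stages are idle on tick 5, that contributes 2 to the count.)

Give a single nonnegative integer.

Answer: 36

Derivation:
Tick 1: [PARSE:P1(v=8,ok=F), VALIDATE:-, TRANSFORM:-, EMIT:-] out:-; bubbles=3
Tick 2: [PARSE:-, VALIDATE:P1(v=8,ok=F), TRANSFORM:-, EMIT:-] out:-; bubbles=3
Tick 3: [PARSE:-, VALIDATE:-, TRANSFORM:P1(v=0,ok=F), EMIT:-] out:-; bubbles=3
Tick 4: [PARSE:-, VALIDATE:-, TRANSFORM:-, EMIT:P1(v=0,ok=F)] out:-; bubbles=3
Tick 5: [PARSE:-, VALIDATE:-, TRANSFORM:-, EMIT:-] out:P1(v=0); bubbles=4
Tick 6: [PARSE:P2(v=17,ok=F), VALIDATE:-, TRANSFORM:-, EMIT:-] out:-; bubbles=3
Tick 7: [PARSE:-, VALIDATE:P2(v=17,ok=F), TRANSFORM:-, EMIT:-] out:-; bubbles=3
Tick 8: [PARSE:P3(v=8,ok=F), VALIDATE:-, TRANSFORM:P2(v=0,ok=F), EMIT:-] out:-; bubbles=2
Tick 9: [PARSE:P4(v=4,ok=F), VALIDATE:P3(v=8,ok=F), TRANSFORM:-, EMIT:P2(v=0,ok=F)] out:-; bubbles=1
Tick 10: [PARSE:-, VALIDATE:P4(v=4,ok=T), TRANSFORM:P3(v=0,ok=F), EMIT:-] out:P2(v=0); bubbles=2
Tick 11: [PARSE:-, VALIDATE:-, TRANSFORM:P4(v=8,ok=T), EMIT:P3(v=0,ok=F)] out:-; bubbles=2
Tick 12: [PARSE:-, VALIDATE:-, TRANSFORM:-, EMIT:P4(v=8,ok=T)] out:P3(v=0); bubbles=3
Tick 13: [PARSE:-, VALIDATE:-, TRANSFORM:-, EMIT:-] out:P4(v=8); bubbles=4
Total bubble-slots: 36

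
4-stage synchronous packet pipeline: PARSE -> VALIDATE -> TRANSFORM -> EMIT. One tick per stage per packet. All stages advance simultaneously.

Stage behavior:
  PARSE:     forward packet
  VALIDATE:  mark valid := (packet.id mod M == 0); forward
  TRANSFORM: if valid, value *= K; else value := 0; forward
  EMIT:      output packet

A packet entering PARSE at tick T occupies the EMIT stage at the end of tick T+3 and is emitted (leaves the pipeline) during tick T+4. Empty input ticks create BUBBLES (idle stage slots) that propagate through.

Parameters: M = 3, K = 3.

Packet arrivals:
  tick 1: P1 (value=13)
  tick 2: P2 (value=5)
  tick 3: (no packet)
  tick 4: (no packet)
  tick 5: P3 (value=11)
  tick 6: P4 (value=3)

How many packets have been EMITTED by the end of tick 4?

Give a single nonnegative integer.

Tick 1: [PARSE:P1(v=13,ok=F), VALIDATE:-, TRANSFORM:-, EMIT:-] out:-; in:P1
Tick 2: [PARSE:P2(v=5,ok=F), VALIDATE:P1(v=13,ok=F), TRANSFORM:-, EMIT:-] out:-; in:P2
Tick 3: [PARSE:-, VALIDATE:P2(v=5,ok=F), TRANSFORM:P1(v=0,ok=F), EMIT:-] out:-; in:-
Tick 4: [PARSE:-, VALIDATE:-, TRANSFORM:P2(v=0,ok=F), EMIT:P1(v=0,ok=F)] out:-; in:-
Emitted by tick 4: []

Answer: 0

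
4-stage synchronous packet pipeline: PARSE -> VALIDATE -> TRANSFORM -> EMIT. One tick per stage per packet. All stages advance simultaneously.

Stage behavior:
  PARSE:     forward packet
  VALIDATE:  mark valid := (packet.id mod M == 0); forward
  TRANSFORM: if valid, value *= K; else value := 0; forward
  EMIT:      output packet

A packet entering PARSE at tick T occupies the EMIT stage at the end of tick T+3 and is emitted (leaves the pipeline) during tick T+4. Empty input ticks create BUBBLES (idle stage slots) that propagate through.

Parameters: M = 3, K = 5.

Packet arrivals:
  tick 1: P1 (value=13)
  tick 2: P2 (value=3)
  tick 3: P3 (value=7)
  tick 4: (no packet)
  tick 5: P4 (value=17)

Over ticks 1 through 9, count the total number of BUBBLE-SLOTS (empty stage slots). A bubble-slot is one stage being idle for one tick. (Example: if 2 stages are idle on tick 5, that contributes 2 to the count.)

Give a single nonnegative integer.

Answer: 20

Derivation:
Tick 1: [PARSE:P1(v=13,ok=F), VALIDATE:-, TRANSFORM:-, EMIT:-] out:-; bubbles=3
Tick 2: [PARSE:P2(v=3,ok=F), VALIDATE:P1(v=13,ok=F), TRANSFORM:-, EMIT:-] out:-; bubbles=2
Tick 3: [PARSE:P3(v=7,ok=F), VALIDATE:P2(v=3,ok=F), TRANSFORM:P1(v=0,ok=F), EMIT:-] out:-; bubbles=1
Tick 4: [PARSE:-, VALIDATE:P3(v=7,ok=T), TRANSFORM:P2(v=0,ok=F), EMIT:P1(v=0,ok=F)] out:-; bubbles=1
Tick 5: [PARSE:P4(v=17,ok=F), VALIDATE:-, TRANSFORM:P3(v=35,ok=T), EMIT:P2(v=0,ok=F)] out:P1(v=0); bubbles=1
Tick 6: [PARSE:-, VALIDATE:P4(v=17,ok=F), TRANSFORM:-, EMIT:P3(v=35,ok=T)] out:P2(v=0); bubbles=2
Tick 7: [PARSE:-, VALIDATE:-, TRANSFORM:P4(v=0,ok=F), EMIT:-] out:P3(v=35); bubbles=3
Tick 8: [PARSE:-, VALIDATE:-, TRANSFORM:-, EMIT:P4(v=0,ok=F)] out:-; bubbles=3
Tick 9: [PARSE:-, VALIDATE:-, TRANSFORM:-, EMIT:-] out:P4(v=0); bubbles=4
Total bubble-slots: 20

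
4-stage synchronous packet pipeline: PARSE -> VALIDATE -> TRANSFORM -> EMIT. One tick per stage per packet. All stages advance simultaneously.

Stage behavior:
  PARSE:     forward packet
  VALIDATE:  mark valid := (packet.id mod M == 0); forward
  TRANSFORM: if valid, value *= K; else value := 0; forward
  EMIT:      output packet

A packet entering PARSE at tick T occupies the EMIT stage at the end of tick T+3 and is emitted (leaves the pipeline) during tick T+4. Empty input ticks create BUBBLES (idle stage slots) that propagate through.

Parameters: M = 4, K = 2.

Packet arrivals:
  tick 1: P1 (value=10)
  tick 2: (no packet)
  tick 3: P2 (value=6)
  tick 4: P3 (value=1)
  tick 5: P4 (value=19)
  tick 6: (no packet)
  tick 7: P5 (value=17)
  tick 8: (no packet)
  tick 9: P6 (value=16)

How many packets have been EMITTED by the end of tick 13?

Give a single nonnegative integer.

Tick 1: [PARSE:P1(v=10,ok=F), VALIDATE:-, TRANSFORM:-, EMIT:-] out:-; in:P1
Tick 2: [PARSE:-, VALIDATE:P1(v=10,ok=F), TRANSFORM:-, EMIT:-] out:-; in:-
Tick 3: [PARSE:P2(v=6,ok=F), VALIDATE:-, TRANSFORM:P1(v=0,ok=F), EMIT:-] out:-; in:P2
Tick 4: [PARSE:P3(v=1,ok=F), VALIDATE:P2(v=6,ok=F), TRANSFORM:-, EMIT:P1(v=0,ok=F)] out:-; in:P3
Tick 5: [PARSE:P4(v=19,ok=F), VALIDATE:P3(v=1,ok=F), TRANSFORM:P2(v=0,ok=F), EMIT:-] out:P1(v=0); in:P4
Tick 6: [PARSE:-, VALIDATE:P4(v=19,ok=T), TRANSFORM:P3(v=0,ok=F), EMIT:P2(v=0,ok=F)] out:-; in:-
Tick 7: [PARSE:P5(v=17,ok=F), VALIDATE:-, TRANSFORM:P4(v=38,ok=T), EMIT:P3(v=0,ok=F)] out:P2(v=0); in:P5
Tick 8: [PARSE:-, VALIDATE:P5(v=17,ok=F), TRANSFORM:-, EMIT:P4(v=38,ok=T)] out:P3(v=0); in:-
Tick 9: [PARSE:P6(v=16,ok=F), VALIDATE:-, TRANSFORM:P5(v=0,ok=F), EMIT:-] out:P4(v=38); in:P6
Tick 10: [PARSE:-, VALIDATE:P6(v=16,ok=F), TRANSFORM:-, EMIT:P5(v=0,ok=F)] out:-; in:-
Tick 11: [PARSE:-, VALIDATE:-, TRANSFORM:P6(v=0,ok=F), EMIT:-] out:P5(v=0); in:-
Tick 12: [PARSE:-, VALIDATE:-, TRANSFORM:-, EMIT:P6(v=0,ok=F)] out:-; in:-
Tick 13: [PARSE:-, VALIDATE:-, TRANSFORM:-, EMIT:-] out:P6(v=0); in:-
Emitted by tick 13: ['P1', 'P2', 'P3', 'P4', 'P5', 'P6']

Answer: 6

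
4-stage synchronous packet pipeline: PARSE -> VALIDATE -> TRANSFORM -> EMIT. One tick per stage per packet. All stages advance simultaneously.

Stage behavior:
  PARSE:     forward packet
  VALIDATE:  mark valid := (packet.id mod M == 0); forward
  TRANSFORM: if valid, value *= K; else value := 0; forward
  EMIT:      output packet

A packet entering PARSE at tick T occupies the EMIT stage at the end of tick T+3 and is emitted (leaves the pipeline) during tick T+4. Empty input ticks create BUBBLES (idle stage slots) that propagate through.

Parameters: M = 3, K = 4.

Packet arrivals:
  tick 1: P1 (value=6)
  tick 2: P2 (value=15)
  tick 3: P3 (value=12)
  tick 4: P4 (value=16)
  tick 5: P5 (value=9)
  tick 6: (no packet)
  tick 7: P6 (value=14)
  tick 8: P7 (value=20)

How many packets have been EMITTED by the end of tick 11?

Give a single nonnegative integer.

Tick 1: [PARSE:P1(v=6,ok=F), VALIDATE:-, TRANSFORM:-, EMIT:-] out:-; in:P1
Tick 2: [PARSE:P2(v=15,ok=F), VALIDATE:P1(v=6,ok=F), TRANSFORM:-, EMIT:-] out:-; in:P2
Tick 3: [PARSE:P3(v=12,ok=F), VALIDATE:P2(v=15,ok=F), TRANSFORM:P1(v=0,ok=F), EMIT:-] out:-; in:P3
Tick 4: [PARSE:P4(v=16,ok=F), VALIDATE:P3(v=12,ok=T), TRANSFORM:P2(v=0,ok=F), EMIT:P1(v=0,ok=F)] out:-; in:P4
Tick 5: [PARSE:P5(v=9,ok=F), VALIDATE:P4(v=16,ok=F), TRANSFORM:P3(v=48,ok=T), EMIT:P2(v=0,ok=F)] out:P1(v=0); in:P5
Tick 6: [PARSE:-, VALIDATE:P5(v=9,ok=F), TRANSFORM:P4(v=0,ok=F), EMIT:P3(v=48,ok=T)] out:P2(v=0); in:-
Tick 7: [PARSE:P6(v=14,ok=F), VALIDATE:-, TRANSFORM:P5(v=0,ok=F), EMIT:P4(v=0,ok=F)] out:P3(v=48); in:P6
Tick 8: [PARSE:P7(v=20,ok=F), VALIDATE:P6(v=14,ok=T), TRANSFORM:-, EMIT:P5(v=0,ok=F)] out:P4(v=0); in:P7
Tick 9: [PARSE:-, VALIDATE:P7(v=20,ok=F), TRANSFORM:P6(v=56,ok=T), EMIT:-] out:P5(v=0); in:-
Tick 10: [PARSE:-, VALIDATE:-, TRANSFORM:P7(v=0,ok=F), EMIT:P6(v=56,ok=T)] out:-; in:-
Tick 11: [PARSE:-, VALIDATE:-, TRANSFORM:-, EMIT:P7(v=0,ok=F)] out:P6(v=56); in:-
Emitted by tick 11: ['P1', 'P2', 'P3', 'P4', 'P5', 'P6']

Answer: 6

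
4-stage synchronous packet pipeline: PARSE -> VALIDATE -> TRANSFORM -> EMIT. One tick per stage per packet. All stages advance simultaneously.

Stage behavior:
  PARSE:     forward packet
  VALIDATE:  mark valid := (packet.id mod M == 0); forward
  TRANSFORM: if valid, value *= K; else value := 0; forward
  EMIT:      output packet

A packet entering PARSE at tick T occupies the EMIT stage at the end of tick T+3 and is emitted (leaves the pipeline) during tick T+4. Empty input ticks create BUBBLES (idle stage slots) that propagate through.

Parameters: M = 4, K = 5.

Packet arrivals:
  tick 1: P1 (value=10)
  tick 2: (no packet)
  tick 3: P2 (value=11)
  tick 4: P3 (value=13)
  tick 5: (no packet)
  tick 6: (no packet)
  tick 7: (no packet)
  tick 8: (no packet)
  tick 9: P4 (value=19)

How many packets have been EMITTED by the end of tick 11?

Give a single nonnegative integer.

Answer: 3

Derivation:
Tick 1: [PARSE:P1(v=10,ok=F), VALIDATE:-, TRANSFORM:-, EMIT:-] out:-; in:P1
Tick 2: [PARSE:-, VALIDATE:P1(v=10,ok=F), TRANSFORM:-, EMIT:-] out:-; in:-
Tick 3: [PARSE:P2(v=11,ok=F), VALIDATE:-, TRANSFORM:P1(v=0,ok=F), EMIT:-] out:-; in:P2
Tick 4: [PARSE:P3(v=13,ok=F), VALIDATE:P2(v=11,ok=F), TRANSFORM:-, EMIT:P1(v=0,ok=F)] out:-; in:P3
Tick 5: [PARSE:-, VALIDATE:P3(v=13,ok=F), TRANSFORM:P2(v=0,ok=F), EMIT:-] out:P1(v=0); in:-
Tick 6: [PARSE:-, VALIDATE:-, TRANSFORM:P3(v=0,ok=F), EMIT:P2(v=0,ok=F)] out:-; in:-
Tick 7: [PARSE:-, VALIDATE:-, TRANSFORM:-, EMIT:P3(v=0,ok=F)] out:P2(v=0); in:-
Tick 8: [PARSE:-, VALIDATE:-, TRANSFORM:-, EMIT:-] out:P3(v=0); in:-
Tick 9: [PARSE:P4(v=19,ok=F), VALIDATE:-, TRANSFORM:-, EMIT:-] out:-; in:P4
Tick 10: [PARSE:-, VALIDATE:P4(v=19,ok=T), TRANSFORM:-, EMIT:-] out:-; in:-
Tick 11: [PARSE:-, VALIDATE:-, TRANSFORM:P4(v=95,ok=T), EMIT:-] out:-; in:-
Emitted by tick 11: ['P1', 'P2', 'P3']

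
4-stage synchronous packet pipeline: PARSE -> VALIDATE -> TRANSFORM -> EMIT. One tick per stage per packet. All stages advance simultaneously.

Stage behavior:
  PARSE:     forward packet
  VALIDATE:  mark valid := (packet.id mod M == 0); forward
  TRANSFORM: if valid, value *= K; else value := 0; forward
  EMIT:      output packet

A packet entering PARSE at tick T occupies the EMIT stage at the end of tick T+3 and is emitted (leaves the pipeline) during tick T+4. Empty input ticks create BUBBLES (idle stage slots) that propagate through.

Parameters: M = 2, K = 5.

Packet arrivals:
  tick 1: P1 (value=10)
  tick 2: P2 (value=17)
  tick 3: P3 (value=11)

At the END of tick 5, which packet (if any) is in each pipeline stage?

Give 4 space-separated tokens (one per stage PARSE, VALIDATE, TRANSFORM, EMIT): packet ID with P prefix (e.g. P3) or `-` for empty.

Tick 1: [PARSE:P1(v=10,ok=F), VALIDATE:-, TRANSFORM:-, EMIT:-] out:-; in:P1
Tick 2: [PARSE:P2(v=17,ok=F), VALIDATE:P1(v=10,ok=F), TRANSFORM:-, EMIT:-] out:-; in:P2
Tick 3: [PARSE:P3(v=11,ok=F), VALIDATE:P2(v=17,ok=T), TRANSFORM:P1(v=0,ok=F), EMIT:-] out:-; in:P3
Tick 4: [PARSE:-, VALIDATE:P3(v=11,ok=F), TRANSFORM:P2(v=85,ok=T), EMIT:P1(v=0,ok=F)] out:-; in:-
Tick 5: [PARSE:-, VALIDATE:-, TRANSFORM:P3(v=0,ok=F), EMIT:P2(v=85,ok=T)] out:P1(v=0); in:-
At end of tick 5: ['-', '-', 'P3', 'P2']

Answer: - - P3 P2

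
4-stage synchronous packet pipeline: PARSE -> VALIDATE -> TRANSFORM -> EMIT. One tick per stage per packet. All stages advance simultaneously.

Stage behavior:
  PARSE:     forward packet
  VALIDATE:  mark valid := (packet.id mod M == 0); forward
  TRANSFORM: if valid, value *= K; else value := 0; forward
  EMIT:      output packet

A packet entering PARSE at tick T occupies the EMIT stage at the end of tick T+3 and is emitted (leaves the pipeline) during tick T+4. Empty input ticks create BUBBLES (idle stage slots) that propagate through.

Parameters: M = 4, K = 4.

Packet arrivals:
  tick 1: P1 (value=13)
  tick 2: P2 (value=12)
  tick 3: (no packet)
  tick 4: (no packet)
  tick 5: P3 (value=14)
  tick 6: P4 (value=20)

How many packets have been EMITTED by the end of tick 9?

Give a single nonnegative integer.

Tick 1: [PARSE:P1(v=13,ok=F), VALIDATE:-, TRANSFORM:-, EMIT:-] out:-; in:P1
Tick 2: [PARSE:P2(v=12,ok=F), VALIDATE:P1(v=13,ok=F), TRANSFORM:-, EMIT:-] out:-; in:P2
Tick 3: [PARSE:-, VALIDATE:P2(v=12,ok=F), TRANSFORM:P1(v=0,ok=F), EMIT:-] out:-; in:-
Tick 4: [PARSE:-, VALIDATE:-, TRANSFORM:P2(v=0,ok=F), EMIT:P1(v=0,ok=F)] out:-; in:-
Tick 5: [PARSE:P3(v=14,ok=F), VALIDATE:-, TRANSFORM:-, EMIT:P2(v=0,ok=F)] out:P1(v=0); in:P3
Tick 6: [PARSE:P4(v=20,ok=F), VALIDATE:P3(v=14,ok=F), TRANSFORM:-, EMIT:-] out:P2(v=0); in:P4
Tick 7: [PARSE:-, VALIDATE:P4(v=20,ok=T), TRANSFORM:P3(v=0,ok=F), EMIT:-] out:-; in:-
Tick 8: [PARSE:-, VALIDATE:-, TRANSFORM:P4(v=80,ok=T), EMIT:P3(v=0,ok=F)] out:-; in:-
Tick 9: [PARSE:-, VALIDATE:-, TRANSFORM:-, EMIT:P4(v=80,ok=T)] out:P3(v=0); in:-
Emitted by tick 9: ['P1', 'P2', 'P3']

Answer: 3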